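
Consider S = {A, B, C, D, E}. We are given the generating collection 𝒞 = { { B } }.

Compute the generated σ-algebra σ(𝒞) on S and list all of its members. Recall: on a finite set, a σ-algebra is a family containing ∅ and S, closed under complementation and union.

|σ(𝒞)| = 4.  σ(𝒞) = { ∅, { B }, { A, C, D, E }, S }

Trace:
Seed the family with 𝒞 together with ∅ and S: { ∅, { B }, S }.
Round 1: 1 new —
  { A, C, D, E }  = complement { B }
After Round 2 the family is unchanged; done.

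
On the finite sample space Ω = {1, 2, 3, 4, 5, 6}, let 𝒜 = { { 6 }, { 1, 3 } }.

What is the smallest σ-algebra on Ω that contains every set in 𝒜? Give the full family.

Initial family (4 sets): { {  }, { 6 }, { 1, 3 }, Ω }.
Round 1 adds 3:
  { 1, 3, 6 }  = { 1, 3 } ∪ { 6 }
  { 2, 4, 5, 6 }  = complement { 1, 3 }
  { 1, 2, 3, 4, 5 }  = complement { 6 }
  |family| = 7
Round 2. New:
  { 2, 4, 5 }  = complement { 1, 3, 6 }
  |family| = 8
Round 3: no new sets; the family is a σ-algebra.

σ(𝒜) = { {  }, { 6 }, { 1, 3 }, { 1, 3, 6 }, { 2, 4, 5 }, { 2, 4, 5, 6 }, { 1, 2, 3, 4, 5 }, Ω }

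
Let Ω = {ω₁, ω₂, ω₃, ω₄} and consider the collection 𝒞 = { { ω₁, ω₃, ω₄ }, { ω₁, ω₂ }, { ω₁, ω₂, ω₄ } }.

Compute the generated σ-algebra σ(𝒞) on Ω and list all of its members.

Begin from { ∅, { ω₁, ω₂ }, { ω₁, ω₂, ω₄ }, { ω₁, ω₃, ω₄ }, Ω } (that is, 𝒞 plus ∅ and Ω).
Step 1 adds 3:
  { ω₂ }  = { ω₁, ω₃, ω₄ }ᶜ
  { ω₃ }  = { ω₁, ω₂, ω₄ }ᶜ
  { ω₃, ω₄ }  = { ω₁, ω₂ }ᶜ
  — 8 sets.
Step 2: 3 new —
  { ω₂, ω₃ }  = { ω₃ } ∪ { ω₂ }
  { ω₁, ω₂, ω₃ }  = { ω₃ } ∪ { ω₁, ω₂ }
  { ω₂, ω₃, ω₄ }  = { ω₂ } ∪ { ω₃, ω₄ }
  — 11 sets.
Step 3. New:
  { ω₁ }  = { ω₂, ω₃, ω₄ }ᶜ
  { ω₄ }  = { ω₁, ω₂, ω₃ }ᶜ
  { ω₁, ω₄ }  = { ω₂, ω₃ }ᶜ
  — 14 sets.
Step 4: 2 new —
  { ω₁, ω₃ }  = { ω₃ } ∪ { ω₁ }
  { ω₂, ω₄ }  = { ω₄ } ∪ { ω₂ }
  — 16 sets.
Step 5: closed — nothing new.

Therefore σ(𝒞) = { ∅, { ω₁ }, { ω₂ }, { ω₃ }, { ω₄ }, { ω₁, ω₂ }, { ω₁, ω₃ }, { ω₁, ω₄ }, { ω₂, ω₃ }, { ω₂, ω₄ }, { ω₃, ω₄ }, { ω₁, ω₂, ω₃ }, { ω₁, ω₂, ω₄ }, { ω₁, ω₃, ω₄ }, { ω₂, ω₃, ω₄ }, Ω } (|σ(𝒞)| = 16).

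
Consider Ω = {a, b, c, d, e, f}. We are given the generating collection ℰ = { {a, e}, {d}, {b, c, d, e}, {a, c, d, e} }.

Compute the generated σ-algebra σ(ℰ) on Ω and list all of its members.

|σ(ℰ)| = 64.  σ(ℰ) = { ∅, {a}, {b}, {c}, {d}, {e}, {f}, {a, b}, {a, c}, {a, d}, {a, e}, {a, f}, {b, c}, {b, d}, {b, e}, {b, f}, {c, d}, {c, e}, {c, f}, {d, e}, {d, f}, {e, f}, {a, b, c}, {a, b, d}, {a, b, e}, {a, b, f}, {a, c, d}, {a, c, e}, {a, c, f}, {a, d, e}, {a, d, f}, {a, e, f}, {b, c, d}, {b, c, e}, {b, c, f}, {b, d, e}, {b, d, f}, {b, e, f}, {c, d, e}, {c, d, f}, {c, e, f}, {d, e, f}, {a, b, c, d}, {a, b, c, e}, {a, b, c, f}, {a, b, d, e}, {a, b, d, f}, {a, b, e, f}, {a, c, d, e}, {a, c, d, f}, {a, c, e, f}, {a, d, e, f}, {b, c, d, e}, {b, c, d, f}, {b, c, e, f}, {b, d, e, f}, {c, d, e, f}, {a, b, c, d, e}, {a, b, c, d, f}, {a, b, c, e, f}, {a, b, d, e, f}, {a, c, d, e, f}, {b, c, d, e, f}, Ω }

Derivation:
Initial family (6 sets): { ∅, {d}, {a, e}, {a, c, d, e}, {b, c, d, e}, Ω }.
Pass 1: 6 new —
  {a, f}  = Ω∖{b, c, d, e}
  {b, f}  = Ω∖{a, c, d, e}
  {a, d, e}  = {a, e} ∪ {d}
  {b, c, d, f}  = Ω∖{a, e}
  {a, b, c, d, e}  = {a, c, d, e} ∪ {b, c, d, e}
  {a, b, c, e, f}  = Ω∖{d}
  |family| = 12
Pass 2 adds 12:
  {f}  = Ω∖{a, b, c, d, e}
  {a, b, f}  = {a, f} ∪ {b, f}
  {a, d, f}  = {a, f} ∪ {d}
  {a, e, f}  = {a, f} ∪ {a, e}
  {b, c, f}  = Ω∖{a, d, e}
  {b, d, f}  = {b, f} ∪ {d}
  {a, b, e, f}  = {b, f} ∪ {a, e}
  {a, d, e, f}  = {a, d, e} ∪ {a, f}
  {a, b, c, d, f}  = {a, f} ∪ {b, c, d, f}
  {a, b, d, e, f}  = {a, d, e} ∪ {b, f}
  {a, c, d, e, f}  = {a, f} ∪ {a, c, d, e}
  {b, c, d, e, f}  = {b, f} ∪ {b, c, d, e}
  |family| = 24
Pass 3 adds 13:
  {a}  = Ω∖{b, c, d, e, f}
  {b}  = Ω∖{a, c, d, e, f}
  {c}  = Ω∖{a, b, d, e, f}
  {e}  = Ω∖{a, b, c, d, f}
  {b, c}  = Ω∖{a, d, e, f}
  {c, d}  = Ω∖{a, b, e, f}
  {d, f}  = {f} ∪ {d}
  {a, c, e}  = Ω∖{b, d, f}
  {b, c, d}  = Ω∖{a, e, f}
  {b, c, e}  = Ω∖{a, d, f}
  {c, d, e}  = Ω∖{a, b, f}
  {a, b, c, f}  = {a, f} ∪ {b, c, f}
  {a, b, d, f}  = {b, d, f} ∪ {a, f}
  |family| = 37
Pass 4 (24 new):
  {a, b}  = {a} ∪ {b}
  {a, c}  = {a} ∪ {c}
  {a, d}  = {a} ∪ {d}
  {b, d}  = {b} ∪ {d}
  {b, e}  = {b} ∪ {e}
  {c, e}  = Ω∖{a, b, d, f}
  {c, f}  = {f} ∪ {c}
  {d, e}  = Ω∖{a, b, c, f}
  {e, f}  = {f} ∪ {e}
  {a, b, c}  = {a} ∪ {b, c}
  {a, b, e}  = {b} ∪ {a, e}
  {a, c, d}  = {c, d} ∪ {a}
  {a, c, f}  = {a, f} ∪ {c}
  {b, e, f}  = {b, f} ∪ {e}
  {c, d, f}  = {c, d} ∪ {f}
  {d, e, f}  = {e} ∪ {d, f}
  {a, b, c, d}  = {b, c, d} ∪ {a}
  {a, b, c, e}  = Ω∖{d, f}
  {a, b, d, e}  = {a, d, e} ∪ {b}
  {a, c, d, f}  = {c, d} ∪ {a, f}
  {a, c, e, f}  = {a, f} ∪ {a, c, e}
  {b, c, e, f}  = {b, c, f} ∪ {e}
  {b, d, e, f}  = {b, d, f} ∪ {e}
  {c, d, e, f}  = {c, d, e} ∪ {f}
  |family| = 61
Pass 5 (3 new):
  {a, b, d}  = {b} ∪ {a, d}
  {b, d, e}  = Ω∖{a, c, f}
  {c, e, f}  = {e, f} ∪ {c, e}
  |family| = 64
Pass 6 adds nothing — fixpoint reached.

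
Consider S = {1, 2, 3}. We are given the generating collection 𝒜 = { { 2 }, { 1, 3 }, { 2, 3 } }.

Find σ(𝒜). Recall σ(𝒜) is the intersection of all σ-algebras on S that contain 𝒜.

|σ(𝒜)| = 8.  σ(𝒜) = { {}, { 1 }, { 2 }, { 3 }, { 1, 2 }, { 1, 3 }, { 2, 3 }, S }

Check:
Initial family (5 sets): { {}, { 2 }, { 1, 3 }, { 2, 3 }, S }.
Step 1 adds 1:
  { 1 }  = complement { 2, 3 }
  — 6 sets.
Step 2 adds 1:
  { 1, 2 }  = { 2 } ∪ { 1 }
  — 7 sets.
Step 3: +1 →
  { 3 }  = complement { 1, 2 }
  — 8 sets.
Step 4 adds nothing — fixpoint reached.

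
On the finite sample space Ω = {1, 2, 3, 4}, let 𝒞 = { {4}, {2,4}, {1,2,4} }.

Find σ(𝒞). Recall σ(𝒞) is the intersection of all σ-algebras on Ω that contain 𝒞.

σ(𝒞) (16 sets): { {}, {1}, {2}, {3}, {4}, {1,2}, {1,3}, {1,4}, {2,3}, {2,4}, {3,4}, {1,2,3}, {1,2,4}, {1,3,4}, {2,3,4}, Ω }

Working:
Begin from { {}, {4}, {2,4}, {1,2,4}, Ω } (that is, 𝒞 plus ∅ and Ω).
Iteration 1. New:
  {3}  = Ω∖{1,2,4}
  {1,3}  = Ω∖{2,4}
  {1,2,3}  = Ω∖{4}
  |family| = 8
Iteration 2: +3 →
  {3,4}  = {4} ∪ {3}
  {1,3,4}  = {4} ∪ {1,3}
  {2,3,4}  = {3} ∪ {2,4}
  |family| = 11
Iteration 3 adds 3:
  {1}  = Ω∖{2,3,4}
  {2}  = Ω∖{1,3,4}
  {1,2}  = Ω∖{3,4}
  |family| = 14
Iteration 4. New:
  {1,4}  = {4} ∪ {1}
  {2,3}  = {3} ∪ {2}
  |family| = 16
Iteration 5: already closed under ᶜ and ∪.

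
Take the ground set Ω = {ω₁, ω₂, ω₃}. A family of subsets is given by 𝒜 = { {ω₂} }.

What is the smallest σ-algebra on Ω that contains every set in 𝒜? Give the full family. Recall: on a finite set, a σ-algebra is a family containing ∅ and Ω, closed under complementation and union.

σ(𝒜) (4 sets): { ∅, {ω₂}, {ω₁, ω₃}, Ω }

Trace:
Start: 𝒜 ∪ {∅, Ω} = { ∅, {ω₂}, Ω }.
Step 1 (1 new):
  {ω₁, ω₃}  = {ω₂}ᶜ
  — 4 sets.
After Step 2 the family is unchanged; done.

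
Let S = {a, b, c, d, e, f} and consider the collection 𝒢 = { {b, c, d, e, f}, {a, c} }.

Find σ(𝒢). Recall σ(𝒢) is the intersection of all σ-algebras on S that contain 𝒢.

Take S₀ = 𝒢 ∪ {∅, S} = { ∅, {a, c}, {b, c, d, e, f}, S }.
Step 1 (2 new):
  {a}  = S∖{b, c, d, e, f}
  {b, d, e, f}  = S∖{a, c}
  — 6 sets.
Step 2 adds 1:
  {a, b, d, e, f}  = {b, d, e, f} ∪ {a}
  — 7 sets.
Step 3 adds 1:
  {c}  = S∖{a, b, d, e, f}
  — 8 sets.
Step 4: already closed under ᶜ and ∪.

Hence σ(𝒢) has 8 members: { ∅, {a}, {c}, {a, c}, {b, d, e, f}, {a, b, d, e, f}, {b, c, d, e, f}, S }.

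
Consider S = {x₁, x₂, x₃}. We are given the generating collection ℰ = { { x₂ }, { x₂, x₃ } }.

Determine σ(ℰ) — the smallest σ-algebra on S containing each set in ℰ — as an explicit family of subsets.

Begin from { ∅, { x₂ }, { x₂, x₃ }, S } (that is, ℰ plus ∅ and S).
Iteration 1 adds 2:
  { x₁ }  = S∖{ x₂, x₃ }
  { x₁, x₃ }  = S∖{ x₂ }
Iteration 2 adds 1:
  { x₁, x₂ }  = { x₂ } ∪ { x₁ }
Iteration 3: 1 new —
  { x₃ }  = S∖{ x₁, x₂ }
Iteration 4 adds nothing — fixpoint reached.

|σ(ℰ)| = 8.  σ(ℰ) = { ∅, { x₁ }, { x₂ }, { x₃ }, { x₁, x₂ }, { x₁, x₃ }, { x₂, x₃ }, S }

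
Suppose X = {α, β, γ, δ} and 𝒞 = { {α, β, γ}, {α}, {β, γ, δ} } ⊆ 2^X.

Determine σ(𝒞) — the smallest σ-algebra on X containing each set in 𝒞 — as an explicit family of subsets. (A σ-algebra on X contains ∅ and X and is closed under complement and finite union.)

σ(𝒞) = { ∅, {α}, {δ}, {α, δ}, {β, γ}, {α, β, γ}, {β, γ, δ}, X }

Check:
Begin from { ∅, {α}, {α, β, γ}, {β, γ, δ}, X } (that is, 𝒞 plus ∅ and X).
Step 1. New:
  {δ}  = {α, β, γ}ᶜ
  — 6 sets.
Step 2 adds 1:
  {α, δ}  = {δ} ∪ {α}
  — 7 sets.
Step 3: +1 →
  {β, γ}  = {α, δ}ᶜ
  — 8 sets.
Step 4 adds nothing — fixpoint reached.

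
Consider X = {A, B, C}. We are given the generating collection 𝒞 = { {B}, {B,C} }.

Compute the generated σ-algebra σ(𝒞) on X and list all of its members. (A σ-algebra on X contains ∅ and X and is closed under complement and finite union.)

σ(𝒞) (8 sets): { {}, {A}, {B}, {C}, {A,B}, {A,C}, {B,C}, X }

Derivation:
Start: 𝒞 ∪ {∅, X} = { {}, {B}, {B,C}, X }.
Step 1 adds 2:
  {A}  = X∖{B,C}
  {A,C}  = X∖{B}
Step 2: 1 new —
  {A,B}  = {B} ∪ {A}
Step 3. New:
  {C}  = X∖{A,B}
Step 4: already closed under ᶜ and ∪.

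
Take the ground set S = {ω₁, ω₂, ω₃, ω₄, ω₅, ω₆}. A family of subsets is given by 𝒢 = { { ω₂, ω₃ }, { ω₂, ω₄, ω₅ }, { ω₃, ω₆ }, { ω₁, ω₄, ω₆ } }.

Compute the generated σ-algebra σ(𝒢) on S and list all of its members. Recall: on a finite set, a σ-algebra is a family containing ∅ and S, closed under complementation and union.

Start: 𝒢 ∪ {∅, S} = { {  }, { ω₂, ω₃ }, { ω₃, ω₆ }, { ω₁, ω₄, ω₆ }, { ω₂, ω₄, ω₅ }, S }.
Step 1: +10 →
  { ω₁, ω₃, ω₆ }  = { ω₂, ω₄, ω₅ }ᶜ
  { ω₂, ω₃, ω₅ }  = { ω₁, ω₄, ω₆ }ᶜ
  { ω₂, ω₃, ω₆ }  = { ω₂, ω₃ } ∪ { ω₃, ω₆ }
  { ω₁, ω₂, ω₄, ω₅ }  = { ω₃, ω₆ }ᶜ
  { ω₁, ω₃, ω₄, ω₆ }  = { ω₃, ω₆ } ∪ { ω₁, ω₄, ω₆ }
  { ω₁, ω₄, ω₅, ω₆ }  = { ω₂, ω₃ }ᶜ
  { ω₂, ω₃, ω₄, ω₅ }  = { ω₂, ω₃ } ∪ { ω₂, ω₄, ω₅ }
  { ω₁, ω₂, ω₃, ω₄, ω₆ }  = { ω₂, ω₃ } ∪ { ω₁, ω₄, ω₆ }
  { ω₁, ω₂, ω₄, ω₅, ω₆ }  = { ω₁, ω₄, ω₆ } ∪ { ω₂, ω₄, ω₅ }
  { ω₂, ω₃, ω₄, ω₅, ω₆ }  = { ω₃, ω₆ } ∪ { ω₂, ω₄, ω₅ }
  |family| = 16
Step 2 adds 11:
  { ω₁ }  = { ω₂, ω₃, ω₄, ω₅, ω₆ }ᶜ
  { ω₃ }  = { ω₁, ω₂, ω₄, ω₅, ω₆ }ᶜ
  { ω₅ }  = { ω₁, ω₂, ω₃, ω₄, ω₆ }ᶜ
  { ω₁, ω₆ }  = { ω₂, ω₃, ω₄, ω₅ }ᶜ
  { ω₂, ω₅ }  = { ω₁, ω₃, ω₄, ω₆ }ᶜ
  { ω₁, ω₄, ω₅ }  = { ω₂, ω₃, ω₆ }ᶜ
  { ω₁, ω₂, ω₃, ω₆ }  = { ω₁, ω₃, ω₆ } ∪ { ω₂, ω₃, ω₆ }
  { ω₂, ω₃, ω₅, ω₆ }  = { ω₂, ω₃, ω₆ } ∪ { ω₂, ω₃, ω₅ }
  { ω₁, ω₂, ω₃, ω₄, ω₅ }  = { ω₂, ω₃, ω₄, ω₅ } ∪ { ω₁, ω₂, ω₄, ω₅ }
  { ω₁, ω₂, ω₃, ω₅, ω₆ }  = { ω₁, ω₃, ω₆ } ∪ { ω₂, ω₃, ω₅ }
  { ω₁, ω₃, ω₄, ω₅, ω₆ }  = { ω₁, ω₃, ω₆ } ∪ { ω₁, ω₄, ω₅, ω₆ }
  |family| = 27
Step 3 adds 16:
  { ω₂ }  = { ω₁, ω₃, ω₄, ω₅, ω₆ }ᶜ
  { ω₄ }  = { ω₁, ω₂, ω₃, ω₅, ω₆ }ᶜ
  { ω₆ }  = { ω₁, ω₂, ω₃, ω₄, ω₅ }ᶜ
  { ω₁, ω₃ }  = { ω₃ } ∪ { ω₁ }
  { ω₁, ω₄ }  = { ω₂, ω₃, ω₅, ω₆ }ᶜ
  { ω₁, ω₅ }  = { ω₅ } ∪ { ω₁ }
  { ω₃, ω₅ }  = { ω₅ } ∪ { ω₃ }
  { ω₄, ω₅ }  = { ω₁, ω₂, ω₃, ω₆ }ᶜ
  { ω₁, ω₂, ω₃ }  = { ω₂, ω₃ } ∪ { ω₁ }
  { ω₁, ω₂, ω₅ }  = { ω₂, ω₅ } ∪ { ω₁ }
  { ω₁, ω₅, ω₆ }  = { ω₁, ω₆ } ∪ { ω₅ }
  { ω₃, ω₅, ω₆ }  = { ω₅ } ∪ { ω₃, ω₆ }
  { ω₁, ω₂, ω₃, ω₅ }  = { ω₂, ω₃, ω₅ } ∪ { ω₁ }
  { ω₁, ω₂, ω₅, ω₆ }  = { ω₂, ω₅ } ∪ { ω₁, ω₆ }
  { ω₁, ω₃, ω₄, ω₅ }  = { ω₁, ω₄, ω₅ } ∪ { ω₃ }
  { ω₁, ω₃, ω₅, ω₆ }  = { ω₁, ω₃, ω₆ } ∪ { ω₅ }
  |family| = 43
Step 4 adds 20:
  { ω₁, ω₂ }  = { ω₂ } ∪ { ω₁ }
  { ω₂, ω₄ }  = { ω₁, ω₃, ω₅, ω₆ }ᶜ
  { ω₂, ω₆ }  = { ω₁, ω₃, ω₄, ω₅ }ᶜ
  { ω₃, ω₄ }  = { ω₁, ω₂, ω₅, ω₆ }ᶜ
  { ω₄, ω₆ }  = { ω₁, ω₂, ω₃, ω₅ }ᶜ
  { ω₅, ω₆ }  = { ω₆ } ∪ { ω₅ }
  { ω₁, ω₂, ω₄ }  = { ω₃, ω₅, ω₆ }ᶜ
  { ω₁, ω₂, ω₆ }  = { ω₁, ω₆ } ∪ { ω₂ }
  { ω₁, ω₃, ω₄ }  = { ω₁, ω₃ } ∪ { ω₄ }
  { ω₁, ω₃, ω₅ }  = { ω₁, ω₃ } ∪ { ω₃, ω₅ }
  { ω₂, ω₃, ω₄ }  = { ω₁, ω₅, ω₆ }ᶜ
  { ω₂, ω₅, ω₆ }  = { ω₂, ω₅ } ∪ { ω₆ }
  { ω₃, ω₄, ω₅ }  = { ω₄, ω₅ } ∪ { ω₃, ω₅ }
  { ω₃, ω₄, ω₆ }  = { ω₁, ω₂, ω₅ }ᶜ
  { ω₄, ω₅, ω₆ }  = { ω₁, ω₂, ω₃ }ᶜ
  { ω₁, ω₂, ω₃, ω₄ }  = { ω₁, ω₂, ω₃ } ∪ { ω₄ }
  { ω₁, ω₂, ω₄, ω₆ }  = { ω₃, ω₅ }ᶜ
  { ω₂, ω₃, ω₄, ω₆ }  = { ω₁, ω₅ }ᶜ
  { ω₂, ω₄, ω₅, ω₆ }  = { ω₁, ω₃ }ᶜ
  { ω₃, ω₄, ω₅, ω₆ }  = { ω₄, ω₅ } ∪ { ω₃, ω₆ }
  |family| = 63
Step 5. New:
  { ω₂, ω₄, ω₆ }  = { ω₁, ω₃, ω₅ }ᶜ
  |family| = 64
Step 6: closed — nothing new.

Therefore σ(𝒢) = { {  }, { ω₁ }, { ω₂ }, { ω₃ }, { ω₄ }, { ω₅ }, { ω₆ }, { ω₁, ω₂ }, { ω₁, ω₃ }, { ω₁, ω₄ }, { ω₁, ω₅ }, { ω₁, ω₆ }, { ω₂, ω₃ }, { ω₂, ω₄ }, { ω₂, ω₅ }, { ω₂, ω₆ }, { ω₃, ω₄ }, { ω₃, ω₅ }, { ω₃, ω₆ }, { ω₄, ω₅ }, { ω₄, ω₆ }, { ω₅, ω₆ }, { ω₁, ω₂, ω₃ }, { ω₁, ω₂, ω₄ }, { ω₁, ω₂, ω₅ }, { ω₁, ω₂, ω₆ }, { ω₁, ω₃, ω₄ }, { ω₁, ω₃, ω₅ }, { ω₁, ω₃, ω₆ }, { ω₁, ω₄, ω₅ }, { ω₁, ω₄, ω₆ }, { ω₁, ω₅, ω₆ }, { ω₂, ω₃, ω₄ }, { ω₂, ω₃, ω₅ }, { ω₂, ω₃, ω₆ }, { ω₂, ω₄, ω₅ }, { ω₂, ω₄, ω₆ }, { ω₂, ω₅, ω₆ }, { ω₃, ω₄, ω₅ }, { ω₃, ω₄, ω₆ }, { ω₃, ω₅, ω₆ }, { ω₄, ω₅, ω₆ }, { ω₁, ω₂, ω₃, ω₄ }, { ω₁, ω₂, ω₃, ω₅ }, { ω₁, ω₂, ω₃, ω₆ }, { ω₁, ω₂, ω₄, ω₅ }, { ω₁, ω₂, ω₄, ω₆ }, { ω₁, ω₂, ω₅, ω₆ }, { ω₁, ω₃, ω₄, ω₅ }, { ω₁, ω₃, ω₄, ω₆ }, { ω₁, ω₃, ω₅, ω₆ }, { ω₁, ω₄, ω₅, ω₆ }, { ω₂, ω₃, ω₄, ω₅ }, { ω₂, ω₃, ω₄, ω₆ }, { ω₂, ω₃, ω₅, ω₆ }, { ω₂, ω₄, ω₅, ω₆ }, { ω₃, ω₄, ω₅, ω₆ }, { ω₁, ω₂, ω₃, ω₄, ω₅ }, { ω₁, ω₂, ω₃, ω₄, ω₆ }, { ω₁, ω₂, ω₃, ω₅, ω₆ }, { ω₁, ω₂, ω₄, ω₅, ω₆ }, { ω₁, ω₃, ω₄, ω₅, ω₆ }, { ω₂, ω₃, ω₄, ω₅, ω₆ }, S } (|σ(𝒢)| = 64).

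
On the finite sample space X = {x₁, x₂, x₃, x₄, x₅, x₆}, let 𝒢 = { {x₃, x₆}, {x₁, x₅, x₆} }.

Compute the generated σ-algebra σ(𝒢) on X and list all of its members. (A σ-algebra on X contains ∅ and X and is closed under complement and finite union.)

Take S₀ = 𝒢 ∪ {∅, X} = { {}, {x₃, x₆}, {x₁, x₅, x₆}, X }.
Pass 1 adds 3:
  {x₂, x₃, x₄}  = {x₁, x₅, x₆}ᶜ
  {x₁, x₂, x₄, x₅}  = {x₃, x₆}ᶜ
  {x₁, x₃, x₅, x₆}  = {x₁, x₅, x₆} ∪ {x₃, x₆}
  [7 total]
Pass 2. New:
  {x₂, x₄}  = {x₁, x₃, x₅, x₆}ᶜ
  {x₂, x₃, x₄, x₆}  = {x₂, x₃, x₄} ∪ {x₃, x₆}
  {x₁, x₂, x₃, x₄, x₅}  = {x₂, x₃, x₄} ∪ {x₁, x₂, x₄, x₅}
  {x₁, x₂, x₄, x₅, x₆}  = {x₁, x₅, x₆} ∪ {x₁, x₂, x₄, x₅}
  [11 total]
Pass 3: 3 new —
  {x₃}  = {x₁, x₂, x₄, x₅, x₆}ᶜ
  {x₆}  = {x₁, x₂, x₃, x₄, x₅}ᶜ
  {x₁, x₅}  = {x₂, x₃, x₄, x₆}ᶜ
  [14 total]
Pass 4. New:
  {x₁, x₃, x₅}  = {x₃} ∪ {x₁, x₅}
  {x₂, x₄, x₆}  = {x₂, x₄} ∪ {x₆}
  [16 total]
Pass 5: already closed under ᶜ and ∪.

Hence σ(𝒢) has 16 members: { {}, {x₃}, {x₆}, {x₁, x₅}, {x₂, x₄}, {x₃, x₆}, {x₁, x₃, x₅}, {x₁, x₅, x₆}, {x₂, x₃, x₄}, {x₂, x₄, x₆}, {x₁, x₂, x₄, x₅}, {x₁, x₃, x₅, x₆}, {x₂, x₃, x₄, x₆}, {x₁, x₂, x₃, x₄, x₅}, {x₁, x₂, x₄, x₅, x₆}, X }.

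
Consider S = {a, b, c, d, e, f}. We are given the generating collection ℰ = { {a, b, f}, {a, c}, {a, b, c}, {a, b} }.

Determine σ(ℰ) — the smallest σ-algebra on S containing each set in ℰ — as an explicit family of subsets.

σ(ℰ) = { ∅, {a}, {b}, {c}, {f}, {a, b}, {a, c}, {a, f}, {b, c}, {b, f}, {c, f}, {d, e}, {a, b, c}, {a, b, f}, {a, c, f}, {a, d, e}, {b, c, f}, {b, d, e}, {c, d, e}, {d, e, f}, {a, b, c, f}, {a, b, d, e}, {a, c, d, e}, {a, d, e, f}, {b, c, d, e}, {b, d, e, f}, {c, d, e, f}, {a, b, c, d, e}, {a, b, d, e, f}, {a, c, d, e, f}, {b, c, d, e, f}, S }

Trace:
Initial family (6 sets): { ∅, {a, b}, {a, c}, {a, b, c}, {a, b, f}, S }.
Round 1 (5 new):
  {c, d, e}  = S∖{a, b, f}
  {d, e, f}  = S∖{a, b, c}
  {a, b, c, f}  = {a, b, c} ∪ {a, b, f}
  {b, d, e, f}  = S∖{a, c}
  {c, d, e, f}  = S∖{a, b}
  [11 total]
Round 2. New:
  {d, e}  = S∖{a, b, c, f}
  {a, c, d, e}  = {c, d, e} ∪ {a, c}
  {a, b, c, d, e}  = {c, d, e} ∪ {a, b, c}
  {a, b, d, e, f}  = {a, b} ∪ {b, d, e, f}
  {a, c, d, e, f}  = {c, d, e, f} ∪ {a, c}
  {b, c, d, e, f}  = {c, d, e} ∪ {b, d, e, f}
  [17 total]
Round 3. New:
  {a}  = S∖{b, c, d, e, f}
  {b}  = S∖{a, c, d, e, f}
  {c}  = S∖{a, b, d, e, f}
  {f}  = S∖{a, b, c, d, e}
  {b, f}  = S∖{a, c, d, e}
  {a, b, d, e}  = {d, e} ∪ {a, b}
  [23 total]
Round 4: +9 →
  {a, f}  = {f} ∪ {a}
  {b, c}  = {b} ∪ {c}
  {c, f}  = S∖{a, b, d, e}
  {a, c, f}  = {f} ∪ {a, c}
  {a, d, e}  = {d, e} ∪ {a}
  {b, c, f}  = {b, f} ∪ {c}
  {b, d, e}  = {b} ∪ {d, e}
  {a, d, e, f}  = {d, e, f} ∪ {a}
  {b, c, d, e}  = {c, d, e} ∪ {b}
  [32 total]
Round 5: closed — nothing new.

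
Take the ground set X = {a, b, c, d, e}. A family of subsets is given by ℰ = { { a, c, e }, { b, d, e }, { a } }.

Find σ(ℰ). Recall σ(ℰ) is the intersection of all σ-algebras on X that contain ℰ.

σ(ℰ) (16 sets): { {}, { a }, { c }, { e }, { a, c }, { a, e }, { b, d }, { c, e }, { a, b, d }, { a, c, e }, { b, c, d }, { b, d, e }, { a, b, c, d }, { a, b, d, e }, { b, c, d, e }, X }

Trace:
Seed the family with ℰ together with ∅ and X: { {}, { a }, { a, c, e }, { b, d, e }, X }.
Pass 1. New:
  { a, c }  = ᶜ of { b, d, e }
  { b, d }  = ᶜ of { a, c, e }
  { a, b, d, e }  = { b, d, e } ∪ { a }
  { b, c, d, e }  = ᶜ of { a }
  |family| = 9
Pass 2. New:
  { c }  = ᶜ of { a, b, d, e }
  { a, b, d }  = { b, d } ∪ { a }
  { a, b, c, d }  = { a, c } ∪ { b, d }
  |family| = 12
Pass 3. New:
  { e }  = ᶜ of { a, b, c, d }
  { c, e }  = ᶜ of { a, b, d }
  { b, c, d }  = { c } ∪ { b, d }
  |family| = 15
Pass 4: 1 new —
  { a, e }  = ᶜ of { b, c, d }
  |family| = 16
Pass 5 adds nothing — fixpoint reached.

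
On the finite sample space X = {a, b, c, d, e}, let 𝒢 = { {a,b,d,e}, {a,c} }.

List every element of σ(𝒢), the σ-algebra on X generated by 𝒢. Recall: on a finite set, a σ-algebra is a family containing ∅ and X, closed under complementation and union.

σ(𝒢) = { {}, {a}, {c}, {a,c}, {b,d,e}, {a,b,d,e}, {b,c,d,e}, X }

Working:
Begin from { {}, {a,c}, {a,b,d,e}, X } (that is, 𝒢 plus ∅ and X).
Round 1: 2 new —
  {c}  = X∖{a,b,d,e}
  {b,d,e}  = X∖{a,c}
  [6 total]
Round 2: +1 →
  {b,c,d,e}  = {c} ∪ {b,d,e}
  [7 total]
Round 3: 1 new —
  {a}  = X∖{b,c,d,e}
  [8 total]
Round 4: no new sets; the family is a σ-algebra.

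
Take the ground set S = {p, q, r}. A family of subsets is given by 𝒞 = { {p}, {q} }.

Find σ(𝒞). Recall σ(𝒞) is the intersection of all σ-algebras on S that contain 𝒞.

Seed the family with 𝒞 together with ∅ and S: { ∅, {p}, {q}, S }.
Step 1. New:
  {p, q}  = {p} ∪ {q}
  {p, r}  = S∖{q}
  {q, r}  = S∖{p}
  — 7 sets.
Step 2. New:
  {r}  = S∖{p, q}
  — 8 sets.
Step 3 adds nothing — fixpoint reached.

|σ(𝒞)| = 8.  σ(𝒞) = { ∅, {p}, {q}, {r}, {p, q}, {p, r}, {q, r}, S }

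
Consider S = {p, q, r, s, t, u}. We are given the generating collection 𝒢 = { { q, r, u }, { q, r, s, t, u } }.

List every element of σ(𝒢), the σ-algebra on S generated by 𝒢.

Initial family (4 sets): { ∅, { q, r, u }, { q, r, s, t, u }, S }.
Pass 1: +2 →
  { p }  = S∖{ q, r, s, t, u }
  { p, s, t }  = S∖{ q, r, u }
  — 6 sets.
Pass 2. New:
  { p, q, r, u }  = { q, r, u } ∪ { p }
  — 7 sets.
Pass 3. New:
  { s, t }  = S∖{ p, q, r, u }
  — 8 sets.
After Pass 4 the family is unchanged; done.

σ(𝒢) = { ∅, { p }, { s, t }, { p, s, t }, { q, r, u }, { p, q, r, u }, { q, r, s, t, u }, S }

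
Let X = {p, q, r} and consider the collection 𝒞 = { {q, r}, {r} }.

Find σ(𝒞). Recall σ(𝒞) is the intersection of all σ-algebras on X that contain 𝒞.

Seed the family with 𝒞 together with ∅ and X: { {}, {r}, {q, r}, X }.
Round 1 adds 2:
  {p}  = complement {q, r}
  {p, q}  = complement {r}
Round 2: 1 new —
  {p, r}  = {r} ∪ {p}
Round 3: +1 →
  {q}  = complement {p, r}
Round 4: no new sets; the family is a σ-algebra.

|σ(𝒞)| = 8.  σ(𝒞) = { {}, {p}, {q}, {r}, {p, q}, {p, r}, {q, r}, X }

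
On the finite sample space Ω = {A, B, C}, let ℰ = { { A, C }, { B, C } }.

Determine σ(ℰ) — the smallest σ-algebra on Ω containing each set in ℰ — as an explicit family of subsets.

Start: ℰ ∪ {∅, Ω} = { ∅, { A, C }, { B, C }, Ω }.
Pass 1 adds 2:
  { A }  = ᶜ of { B, C }
  { B }  = ᶜ of { A, C }
  — 6 sets.
Pass 2 (1 new):
  { A, B }  = { B } ∪ { A }
  — 7 sets.
Pass 3 adds 1:
  { C }  = ᶜ of { A, B }
  — 8 sets.
Pass 4: already closed under ᶜ and ∪.

σ(ℰ) = { ∅, { A }, { B }, { C }, { A, B }, { A, C }, { B, C }, Ω }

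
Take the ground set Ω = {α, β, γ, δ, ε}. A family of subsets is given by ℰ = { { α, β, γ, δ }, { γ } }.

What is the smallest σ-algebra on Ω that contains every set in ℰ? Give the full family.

Start: ℰ ∪ {∅, Ω} = { {}, { γ }, { α, β, γ, δ }, Ω }.
Iteration 1 (2 new):
  { ε }  = complement { α, β, γ, δ }
  { α, β, δ, ε }  = complement { γ }
Iteration 2 (1 new):
  { γ, ε }  = { γ } ∪ { ε }
Iteration 3 adds 1:
  { α, β, δ }  = complement { γ, ε }
Iteration 4: closed — nothing new.

|σ(ℰ)| = 8.  σ(ℰ) = { {}, { γ }, { ε }, { γ, ε }, { α, β, δ }, { α, β, γ, δ }, { α, β, δ, ε }, Ω }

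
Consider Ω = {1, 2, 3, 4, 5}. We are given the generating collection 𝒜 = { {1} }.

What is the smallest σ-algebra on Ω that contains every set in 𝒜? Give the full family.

σ(𝒜) = { {}, {1}, {2, 3, 4, 5}, Ω }

Working:
Start: 𝒜 ∪ {∅, Ω} = { {}, {1}, Ω }.
Iteration 1: 1 new —
  {2, 3, 4, 5}  = Ω∖{1}
  [4 total]
Iteration 2: no new sets; the family is a σ-algebra.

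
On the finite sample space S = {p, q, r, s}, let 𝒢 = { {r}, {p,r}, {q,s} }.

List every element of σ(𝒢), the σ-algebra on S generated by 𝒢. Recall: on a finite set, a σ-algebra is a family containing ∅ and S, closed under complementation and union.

|σ(𝒢)| = 8.  σ(𝒢) = { {}, {p}, {r}, {p,r}, {q,s}, {p,q,s}, {q,r,s}, S }

Working:
Seed the family with 𝒢 together with ∅ and S: { {}, {r}, {p,r}, {q,s}, S }.
Pass 1. New:
  {p,q,s}  = {r}ᶜ
  {q,r,s}  = {r} ∪ {q,s}
  [7 total]
Pass 2. New:
  {p}  = {q,r,s}ᶜ
  [8 total]
Pass 3: closed — nothing new.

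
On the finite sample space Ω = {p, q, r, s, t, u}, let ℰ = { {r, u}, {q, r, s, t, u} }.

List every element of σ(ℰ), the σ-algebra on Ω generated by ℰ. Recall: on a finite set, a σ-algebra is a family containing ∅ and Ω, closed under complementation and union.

σ(ℰ) = { ∅, {p}, {r, u}, {p, r, u}, {q, s, t}, {p, q, s, t}, {q, r, s, t, u}, Ω }

Derivation:
Initial family (4 sets): { ∅, {r, u}, {q, r, s, t, u}, Ω }.
Pass 1: +2 →
  {p}  = Ω∖{q, r, s, t, u}
  {p, q, s, t}  = Ω∖{r, u}
Pass 2 (1 new):
  {p, r, u}  = {r, u} ∪ {p}
Pass 3 adds 1:
  {q, s, t}  = Ω∖{p, r, u}
Pass 4 adds nothing — fixpoint reached.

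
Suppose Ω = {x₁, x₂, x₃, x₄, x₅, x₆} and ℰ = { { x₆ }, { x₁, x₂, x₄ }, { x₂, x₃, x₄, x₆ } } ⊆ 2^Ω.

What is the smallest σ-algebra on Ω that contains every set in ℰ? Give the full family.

Seed the family with ℰ together with ∅ and Ω: { {  }, { x₆ }, { x₁, x₂, x₄ }, { x₂, x₃, x₄, x₆ }, Ω }.
Step 1. New:
  { x₁, x₅ }  = ᶜ of { x₂, x₃, x₄, x₆ }
  { x₃, x₅, x₆ }  = ᶜ of { x₁, x₂, x₄ }
  { x₁, x₂, x₄, x₆ }  = { x₁, x₂, x₄ } ∪ { x₆ }
  { x₁, x₂, x₃, x₄, x₅ }  = ᶜ of { x₆ }
  { x₁, x₂, x₃, x₄, x₆ }  = { x₂, x₃, x₄, x₆ } ∪ { x₁, x₂, x₄ }
  — 10 sets.
Step 2 (7 new):
  { x₅ }  = ᶜ of { x₁, x₂, x₃, x₄, x₆ }
  { x₃, x₅ }  = ᶜ of { x₁, x₂, x₄, x₆ }
  { x₁, x₅, x₆ }  = { x₆ } ∪ { x₁, x₅ }
  { x₁, x₂, x₄, x₅ }  = { x₁, x₂, x₄ } ∪ { x₁, x₅ }
  { x₁, x₃, x₅, x₆ }  = { x₃, x₅, x₆ } ∪ { x₁, x₅ }
  { x₁, x₂, x₄, x₅, x₆ }  = { x₁, x₂, x₄, x₆ } ∪ { x₁, x₅ }
  { x₂, x₃, x₄, x₅, x₆ }  = { x₂, x₃, x₄, x₆ } ∪ { x₃, x₅, x₆ }
  — 17 sets.
Step 3: 7 new —
  { x₁ }  = ᶜ of { x₂, x₃, x₄, x₅, x₆ }
  { x₃ }  = ᶜ of { x₁, x₂, x₄, x₅, x₆ }
  { x₂, x₄ }  = ᶜ of { x₁, x₃, x₅, x₆ }
  { x₃, x₆ }  = ᶜ of { x₁, x₂, x₄, x₅ }
  { x₅, x₆ }  = { x₆ } ∪ { x₅ }
  { x₁, x₃, x₅ }  = { x₁, x₅ } ∪ { x₃, x₅ }
  { x₂, x₃, x₄ }  = ᶜ of { x₁, x₅, x₆ }
  — 24 sets.
Step 4: +8 →
  { x₁, x₃ }  = { x₃ } ∪ { x₁ }
  { x₁, x₆ }  = { x₆ } ∪ { x₁ }
  { x₁, x₃, x₆ }  = { x₃, x₆ } ∪ { x₁ }
  { x₂, x₄, x₅ }  = { x₅ } ∪ { x₂, x₄ }
  { x₂, x₄, x₆ }  = ᶜ of { x₁, x₃, x₅ }
  { x₁, x₂, x₃, x₄ }  = ᶜ of { x₅, x₆ }
  { x₂, x₃, x₄, x₅ }  = { x₂, x₃, x₄ } ∪ { x₅ }
  { x₂, x₄, x₅, x₆ }  = { x₅, x₆ } ∪ { x₂, x₄ }
  — 32 sets.
Step 5: stable.

σ(ℰ) = { {  }, { x₁ }, { x₃ }, { x₅ }, { x₆ }, { x₁, x₃ }, { x₁, x₅ }, { x₁, x₆ }, { x₂, x₄ }, { x₃, x₅ }, { x₃, x₆ }, { x₅, x₆ }, { x₁, x₂, x₄ }, { x₁, x₃, x₅ }, { x₁, x₃, x₆ }, { x₁, x₅, x₆ }, { x₂, x₃, x₄ }, { x₂, x₄, x₅ }, { x₂, x₄, x₆ }, { x₃, x₅, x₆ }, { x₁, x₂, x₃, x₄ }, { x₁, x₂, x₄, x₅ }, { x₁, x₂, x₄, x₆ }, { x₁, x₃, x₅, x₆ }, { x₂, x₃, x₄, x₅ }, { x₂, x₃, x₄, x₆ }, { x₂, x₄, x₅, x₆ }, { x₁, x₂, x₃, x₄, x₅ }, { x₁, x₂, x₃, x₄, x₆ }, { x₁, x₂, x₄, x₅, x₆ }, { x₂, x₃, x₄, x₅, x₆ }, Ω }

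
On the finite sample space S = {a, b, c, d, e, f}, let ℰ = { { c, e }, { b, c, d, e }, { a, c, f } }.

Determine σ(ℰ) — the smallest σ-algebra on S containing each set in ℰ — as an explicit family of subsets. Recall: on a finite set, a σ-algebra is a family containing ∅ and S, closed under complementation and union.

Take S₀ = ℰ ∪ {∅, S} = { {}, { c, e }, { a, c, f }, { b, c, d, e }, S }.
Iteration 1 (4 new):
  { a, f }  = complement { b, c, d, e }
  { b, d, e }  = complement { a, c, f }
  { a, b, d, f }  = complement { c, e }
  { a, c, e, f }  = { a, c, f } ∪ { c, e }
  |family| = 9
Iteration 2 (3 new):
  { b, d }  = complement { a, c, e, f }
  { a, b, c, d, f }  = { a, b, d, f } ∪ { a, c, f }
  { a, b, d, e, f }  = { a, b, d, f } ∪ { b, d, e }
  |family| = 12
Iteration 3: 2 new —
  { c }  = complement { a, b, d, e, f }
  { e }  = complement { a, b, c, d, f }
  |family| = 14
Iteration 4. New:
  { a, e, f }  = { a, f } ∪ { e }
  { b, c, d }  = { c } ∪ { b, d }
  |family| = 16
Iteration 5 adds nothing — fixpoint reached.

Therefore σ(ℰ) = { {}, { c }, { e }, { a, f }, { b, d }, { c, e }, { a, c, f }, { a, e, f }, { b, c, d }, { b, d, e }, { a, b, d, f }, { a, c, e, f }, { b, c, d, e }, { a, b, c, d, f }, { a, b, d, e, f }, S } (|σ(ℰ)| = 16).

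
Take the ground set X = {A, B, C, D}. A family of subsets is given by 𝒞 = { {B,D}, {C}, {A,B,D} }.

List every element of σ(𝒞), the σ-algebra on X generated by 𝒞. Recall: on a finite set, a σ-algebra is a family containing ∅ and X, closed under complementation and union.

Answer: σ(𝒞) = { {}, {A}, {C}, {A,C}, {B,D}, {A,B,D}, {B,C,D}, X }

Trace:
Seed the family with 𝒞 together with ∅ and X: { {}, {C}, {B,D}, {A,B,D}, X }.
Round 1: +2 →
  {A,C}  = X∖{B,D}
  {B,C,D}  = {C} ∪ {B,D}
  [7 total]
Round 2: 1 new —
  {A}  = X∖{B,C,D}
  [8 total]
Round 3: closed — nothing new.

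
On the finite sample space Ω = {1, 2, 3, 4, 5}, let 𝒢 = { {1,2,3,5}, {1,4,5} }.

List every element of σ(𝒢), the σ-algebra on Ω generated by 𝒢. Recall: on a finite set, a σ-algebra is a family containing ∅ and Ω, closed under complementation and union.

|σ(𝒢)| = 8.  σ(𝒢) = { {}, {4}, {1,5}, {2,3}, {1,4,5}, {2,3,4}, {1,2,3,5}, Ω }

Check:
Start: 𝒢 ∪ {∅, Ω} = { {}, {1,4,5}, {1,2,3,5}, Ω }.
Iteration 1 (2 new):
  {4}  = complement {1,2,3,5}
  {2,3}  = complement {1,4,5}
  — 6 sets.
Iteration 2: +1 →
  {2,3,4}  = {2,3} ∪ {4}
  — 7 sets.
Iteration 3: +1 →
  {1,5}  = complement {2,3,4}
  — 8 sets.
Iteration 4: no new sets; the family is a σ-algebra.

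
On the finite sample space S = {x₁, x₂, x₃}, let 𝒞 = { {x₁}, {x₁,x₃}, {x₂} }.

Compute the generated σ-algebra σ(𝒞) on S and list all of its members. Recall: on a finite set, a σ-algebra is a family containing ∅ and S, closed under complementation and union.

Start: 𝒞 ∪ {∅, S} = { ∅, {x₁}, {x₂}, {x₁,x₃}, S }.
Step 1 (2 new):
  {x₁,x₂}  = {x₂} ∪ {x₁}
  {x₂,x₃}  = S∖{x₁}
  |family| = 7
Step 2. New:
  {x₃}  = S∖{x₁,x₂}
  |family| = 8
Step 3: already closed under ᶜ and ∪.

Hence σ(𝒞) has 8 members: { ∅, {x₁}, {x₂}, {x₃}, {x₁,x₂}, {x₁,x₃}, {x₂,x₃}, S }.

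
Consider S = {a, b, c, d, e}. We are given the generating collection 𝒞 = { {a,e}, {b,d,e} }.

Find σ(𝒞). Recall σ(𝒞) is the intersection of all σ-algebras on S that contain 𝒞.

|σ(𝒞)| = 16.  σ(𝒞) = { {}, {a}, {c}, {e}, {a,c}, {a,e}, {b,d}, {c,e}, {a,b,d}, {a,c,e}, {b,c,d}, {b,d,e}, {a,b,c,d}, {a,b,d,e}, {b,c,d,e}, S }

Derivation:
Seed the family with 𝒞 together with ∅ and S: { {}, {a,e}, {b,d,e}, S }.
Step 1: 3 new —
  {a,c}  = ᶜ of {b,d,e}
  {b,c,d}  = ᶜ of {a,e}
  {a,b,d,e}  = {b,d,e} ∪ {a,e}
  |family| = 7
Step 2 adds 4:
  {c}  = ᶜ of {a,b,d,e}
  {a,c,e}  = {a,c} ∪ {a,e}
  {a,b,c,d}  = {b,c,d} ∪ {a,c}
  {b,c,d,e}  = {b,c,d} ∪ {b,d,e}
  |family| = 11
Step 3: 3 new —
  {a}  = ᶜ of {b,c,d,e}
  {e}  = ᶜ of {a,b,c,d}
  {b,d}  = ᶜ of {a,c,e}
  |family| = 14
Step 4 adds 2:
  {c,e}  = {c} ∪ {e}
  {a,b,d}  = {b,d} ∪ {a}
  |family| = 16
After Step 5 the family is unchanged; done.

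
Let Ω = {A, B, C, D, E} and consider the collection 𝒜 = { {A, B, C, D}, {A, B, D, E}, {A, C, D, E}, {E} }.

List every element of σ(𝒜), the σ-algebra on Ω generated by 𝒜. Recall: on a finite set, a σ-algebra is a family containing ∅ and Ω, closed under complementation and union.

σ(𝒜) (16 sets): { {}, {B}, {C}, {E}, {A, D}, {B, C}, {B, E}, {C, E}, {A, B, D}, {A, C, D}, {A, D, E}, {B, C, E}, {A, B, C, D}, {A, B, D, E}, {A, C, D, E}, Ω }

Working:
Take S₀ = 𝒜 ∪ {∅, Ω} = { {}, {E}, {A, B, C, D}, {A, B, D, E}, {A, C, D, E}, Ω }.
Iteration 1: +2 →
  {B}  = Ω∖{A, C, D, E}
  {C}  = Ω∖{A, B, D, E}
  [8 total]
Iteration 2 (3 new):
  {B, C}  = {C} ∪ {B}
  {B, E}  = {B} ∪ {E}
  {C, E}  = {C} ∪ {E}
  [11 total]
Iteration 3: 4 new —
  {A, B, D}  = Ω∖{C, E}
  {A, C, D}  = Ω∖{B, E}
  {A, D, E}  = Ω∖{B, C}
  {B, C, E}  = {C} ∪ {B, E}
  [15 total]
Iteration 4: +1 →
  {A, D}  = Ω∖{B, C, E}
  [16 total]
Iteration 5: stable.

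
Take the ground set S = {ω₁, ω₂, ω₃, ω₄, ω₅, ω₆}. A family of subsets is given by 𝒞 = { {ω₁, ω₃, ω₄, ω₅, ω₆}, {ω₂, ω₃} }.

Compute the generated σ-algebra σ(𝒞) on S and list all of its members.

|σ(𝒞)| = 8.  σ(𝒞) = { {}, {ω₂}, {ω₃}, {ω₂, ω₃}, {ω₁, ω₄, ω₅, ω₆}, {ω₁, ω₂, ω₄, ω₅, ω₆}, {ω₁, ω₃, ω₄, ω₅, ω₆}, S }

Derivation:
Take S₀ = 𝒞 ∪ {∅, S} = { {}, {ω₂, ω₃}, {ω₁, ω₃, ω₄, ω₅, ω₆}, S }.
Step 1 adds 2:
  {ω₂}  = S∖{ω₁, ω₃, ω₄, ω₅, ω₆}
  {ω₁, ω₄, ω₅, ω₆}  = S∖{ω₂, ω₃}
  (now 6)
Step 2 (1 new):
  {ω₁, ω₂, ω₄, ω₅, ω₆}  = {ω₁, ω₄, ω₅, ω₆} ∪ {ω₂}
  (now 7)
Step 3 (1 new):
  {ω₃}  = S∖{ω₁, ω₂, ω₄, ω₅, ω₆}
  (now 8)
Step 4: no new sets; the family is a σ-algebra.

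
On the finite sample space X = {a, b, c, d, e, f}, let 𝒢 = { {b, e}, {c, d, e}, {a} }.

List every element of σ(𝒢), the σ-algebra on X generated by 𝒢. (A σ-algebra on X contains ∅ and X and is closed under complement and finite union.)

|σ(𝒢)| = 32.  σ(𝒢) = { {}, {a}, {b}, {e}, {f}, {a, b}, {a, e}, {a, f}, {b, e}, {b, f}, {c, d}, {e, f}, {a, b, e}, {a, b, f}, {a, c, d}, {a, e, f}, {b, c, d}, {b, e, f}, {c, d, e}, {c, d, f}, {a, b, c, d}, {a, b, e, f}, {a, c, d, e}, {a, c, d, f}, {b, c, d, e}, {b, c, d, f}, {c, d, e, f}, {a, b, c, d, e}, {a, b, c, d, f}, {a, c, d, e, f}, {b, c, d, e, f}, X }

Derivation:
Initial family (5 sets): { {}, {a}, {b, e}, {c, d, e}, X }.
Iteration 1: +6 →
  {a, b, e}  = {b, e} ∪ {a}
  {a, b, f}  = complement {c, d, e}
  {a, c, d, e}  = {c, d, e} ∪ {a}
  {a, c, d, f}  = complement {b, e}
  {b, c, d, e}  = {b, e} ∪ {c, d, e}
  {b, c, d, e, f}  = complement {a}
  — 11 sets.
Iteration 2. New:
  {a, f}  = complement {b, c, d, e}
  {b, f}  = complement {a, c, d, e}
  {c, d, f}  = complement {a, b, e}
  {a, b, e, f}  = {b, e} ∪ {a, b, f}
  {a, b, c, d, e}  = {b, e} ∪ {a, c, d, e}
  {a, b, c, d, f}  = {a, c, d, f} ∪ {a, b, f}
  {a, c, d, e, f}  = {c, d, e} ∪ {a, c, d, f}
  — 18 sets.
Iteration 3: 7 new —
  {b}  = complement {a, c, d, e, f}
  {e}  = complement {a, b, c, d, f}
  {f}  = complement {a, b, c, d, e}
  {c, d}  = complement {a, b, e, f}
  {b, e, f}  = {b, e} ∪ {b, f}
  {b, c, d, f}  = {c, d, f} ∪ {b, f}
  {c, d, e, f}  = {c, d, e} ∪ {c, d, f}
  — 25 sets.
Iteration 4: 6 new —
  {a, b}  = complement {c, d, e, f}
  {a, e}  = complement {b, c, d, f}
  {e, f}  = {f} ∪ {e}
  {a, c, d}  = complement {b, e, f}
  {a, e, f}  = {a, f} ∪ {e}
  {b, c, d}  = {c, d} ∪ {b}
  — 31 sets.
Iteration 5: 1 new —
  {a, b, c, d}  = complement {e, f}
  — 32 sets.
After Iteration 6 the family is unchanged; done.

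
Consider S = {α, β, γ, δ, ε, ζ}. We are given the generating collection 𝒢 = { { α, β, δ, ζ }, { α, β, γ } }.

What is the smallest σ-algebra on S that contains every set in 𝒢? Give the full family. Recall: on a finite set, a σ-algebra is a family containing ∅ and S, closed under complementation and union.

σ(𝒢) = { ∅, { γ }, { ε }, { α, β }, { γ, ε }, { δ, ζ }, { α, β, γ }, { α, β, ε }, { γ, δ, ζ }, { δ, ε, ζ }, { α, β, γ, ε }, { α, β, δ, ζ }, { γ, δ, ε, ζ }, { α, β, γ, δ, ζ }, { α, β, δ, ε, ζ }, S }

Derivation:
Start: 𝒢 ∪ {∅, S} = { ∅, { α, β, γ }, { α, β, δ, ζ }, S }.
Iteration 1 adds 3:
  { γ, ε }  = S∖{ α, β, δ, ζ }
  { δ, ε, ζ }  = S∖{ α, β, γ }
  { α, β, γ, δ, ζ }  = { α, β, γ } ∪ { α, β, δ, ζ }
  — 7 sets.
Iteration 2 (4 new):
  { ε }  = S∖{ α, β, γ, δ, ζ }
  { α, β, γ, ε }  = { α, β, γ } ∪ { γ, ε }
  { γ, δ, ε, ζ }  = { γ, ε } ∪ { δ, ε, ζ }
  { α, β, δ, ε, ζ }  = { α, β, δ, ζ } ∪ { δ, ε, ζ }
  — 11 sets.
Iteration 3: 3 new —
  { γ }  = S∖{ α, β, δ, ε, ζ }
  { α, β }  = S∖{ γ, δ, ε, ζ }
  { δ, ζ }  = S∖{ α, β, γ, ε }
  — 14 sets.
Iteration 4 (2 new):
  { α, β, ε }  = { α, β } ∪ { ε }
  { γ, δ, ζ }  = { γ } ∪ { δ, ζ }
  — 16 sets.
Iteration 5: no new sets; the family is a σ-algebra.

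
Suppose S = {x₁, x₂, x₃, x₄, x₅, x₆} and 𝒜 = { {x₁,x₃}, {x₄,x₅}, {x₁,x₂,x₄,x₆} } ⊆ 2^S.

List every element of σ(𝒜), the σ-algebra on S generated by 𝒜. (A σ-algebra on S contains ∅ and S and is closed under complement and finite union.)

Initial family (5 sets): { {}, {x₁,x₃}, {x₄,x₅}, {x₁,x₂,x₄,x₆}, S }.
Step 1. New:
  {x₃,x₅}  = ᶜ of {x₁,x₂,x₄,x₆}
  {x₁,x₂,x₃,x₆}  = ᶜ of {x₄,x₅}
  {x₁,x₃,x₄,x₅}  = {x₄,x₅} ∪ {x₁,x₃}
  {x₂,x₄,x₅,x₆}  = ᶜ of {x₁,x₃}
  {x₁,x₂,x₃,x₄,x₆}  = {x₁,x₂,x₄,x₆} ∪ {x₁,x₃}
  {x₁,x₂,x₄,x₅,x₆}  = {x₄,x₅} ∪ {x₁,x₂,x₄,x₆}
  (now 11)
Step 2. New:
  {x₃}  = ᶜ of {x₁,x₂,x₄,x₅,x₆}
  {x₅}  = ᶜ of {x₁,x₂,x₃,x₄,x₆}
  {x₂,x₆}  = ᶜ of {x₁,x₃,x₄,x₅}
  {x₁,x₃,x₅}  = {x₁,x₃} ∪ {x₃,x₅}
  {x₃,x₄,x₅}  = {x₄,x₅} ∪ {x₃,x₅}
  {x₁,x₂,x₃,x₅,x₆}  = {x₁,x₂,x₃,x₆} ∪ {x₃,x₅}
  {x₂,x₃,x₄,x₅,x₆}  = {x₂,x₄,x₅,x₆} ∪ {x₃,x₅}
  (now 18)
Step 3. New:
  {x₁}  = ᶜ of {x₂,x₃,x₄,x₅,x₆}
  {x₄}  = ᶜ of {x₁,x₂,x₃,x₅,x₆}
  {x₁,x₂,x₆}  = ᶜ of {x₃,x₄,x₅}
  {x₂,x₃,x₆}  = {x₃} ∪ {x₂,x₆}
  {x₂,x₄,x₆}  = ᶜ of {x₁,x₃,x₅}
  {x₂,x₅,x₆}  = {x₂,x₆} ∪ {x₅}
  {x₂,x₃,x₅,x₆}  = {x₃,x₅} ∪ {x₂,x₆}
  (now 25)
Step 4. New:
  {x₁,x₄}  = ᶜ of {x₂,x₃,x₅,x₆}
  {x₁,x₅}  = {x₁} ∪ {x₅}
  {x₃,x₄}  = {x₃} ∪ {x₄}
  {x₁,x₃,x₄}  = ᶜ of {x₂,x₅,x₆}
  {x₁,x₄,x₅}  = ᶜ of {x₂,x₃,x₆}
  {x₁,x₂,x₅,x₆}  = {x₁} ∪ {x₂,x₅,x₆}
  {x₂,x₃,x₄,x₆}  = {x₂,x₄,x₆} ∪ {x₂,x₃,x₆}
  (now 32)
After Step 5 the family is unchanged; done.

Hence σ(𝒜) has 32 members: { {}, {x₁}, {x₃}, {x₄}, {x₅}, {x₁,x₃}, {x₁,x₄}, {x₁,x₅}, {x₂,x₆}, {x₃,x₄}, {x₃,x₅}, {x₄,x₅}, {x₁,x₂,x₆}, {x₁,x₃,x₄}, {x₁,x₃,x₅}, {x₁,x₄,x₅}, {x₂,x₃,x₆}, {x₂,x₄,x₆}, {x₂,x₅,x₆}, {x₃,x₄,x₅}, {x₁,x₂,x₃,x₆}, {x₁,x₂,x₄,x₆}, {x₁,x₂,x₅,x₆}, {x₁,x₃,x₄,x₅}, {x₂,x₃,x₄,x₆}, {x₂,x₃,x₅,x₆}, {x₂,x₄,x₅,x₆}, {x₁,x₂,x₃,x₄,x₆}, {x₁,x₂,x₃,x₅,x₆}, {x₁,x₂,x₄,x₅,x₆}, {x₂,x₃,x₄,x₅,x₆}, S }.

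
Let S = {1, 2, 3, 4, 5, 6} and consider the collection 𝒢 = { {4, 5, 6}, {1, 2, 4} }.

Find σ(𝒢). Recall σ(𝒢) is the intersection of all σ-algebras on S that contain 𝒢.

σ(𝒢) = { {}, {3}, {4}, {1, 2}, {3, 4}, {5, 6}, {1, 2, 3}, {1, 2, 4}, {3, 5, 6}, {4, 5, 6}, {1, 2, 3, 4}, {1, 2, 5, 6}, {3, 4, 5, 6}, {1, 2, 3, 5, 6}, {1, 2, 4, 5, 6}, S }

Check:
Initial family (4 sets): { {}, {1, 2, 4}, {4, 5, 6}, S }.
Pass 1 (3 new):
  {1, 2, 3}  = S∖{4, 5, 6}
  {3, 5, 6}  = S∖{1, 2, 4}
  {1, 2, 4, 5, 6}  = {1, 2, 4} ∪ {4, 5, 6}
  — 7 sets.
Pass 2: 4 new —
  {3}  = S∖{1, 2, 4, 5, 6}
  {1, 2, 3, 4}  = {1, 2, 3} ∪ {1, 2, 4}
  {3, 4, 5, 6}  = {3, 5, 6} ∪ {4, 5, 6}
  {1, 2, 3, 5, 6}  = {1, 2, 3} ∪ {3, 5, 6}
  — 11 sets.
Pass 3 adds 3:
  {4}  = S∖{1, 2, 3, 5, 6}
  {1, 2}  = S∖{3, 4, 5, 6}
  {5, 6}  = S∖{1, 2, 3, 4}
  — 14 sets.
Pass 4: 2 new —
  {3, 4}  = {3} ∪ {4}
  {1, 2, 5, 6}  = {5, 6} ∪ {1, 2}
  — 16 sets.
Pass 5 adds nothing — fixpoint reached.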